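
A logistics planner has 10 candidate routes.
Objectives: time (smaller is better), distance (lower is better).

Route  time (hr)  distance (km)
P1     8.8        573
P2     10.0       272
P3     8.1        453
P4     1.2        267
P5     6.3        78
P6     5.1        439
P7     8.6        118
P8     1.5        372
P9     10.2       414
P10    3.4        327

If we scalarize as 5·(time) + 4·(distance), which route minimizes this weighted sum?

P1: 5·8.8 + 4·573 = 2336.0
P2: 5·10.0 + 4·272 = 1138.0
P3: 5·8.1 + 4·453 = 1852.5
P4: 5·1.2 + 4·267 = 1074.0
P5: 5·6.3 + 4·78 = 343.5
P6: 5·5.1 + 4·439 = 1781.5
P7: 5·8.6 + 4·118 = 515.0
P8: 5·1.5 + 4·372 = 1495.5
P9: 5·10.2 + 4·414 = 1707.0
P10: 5·3.4 + 4·327 = 1325.0
Lowest: P5 at 343.5.

P5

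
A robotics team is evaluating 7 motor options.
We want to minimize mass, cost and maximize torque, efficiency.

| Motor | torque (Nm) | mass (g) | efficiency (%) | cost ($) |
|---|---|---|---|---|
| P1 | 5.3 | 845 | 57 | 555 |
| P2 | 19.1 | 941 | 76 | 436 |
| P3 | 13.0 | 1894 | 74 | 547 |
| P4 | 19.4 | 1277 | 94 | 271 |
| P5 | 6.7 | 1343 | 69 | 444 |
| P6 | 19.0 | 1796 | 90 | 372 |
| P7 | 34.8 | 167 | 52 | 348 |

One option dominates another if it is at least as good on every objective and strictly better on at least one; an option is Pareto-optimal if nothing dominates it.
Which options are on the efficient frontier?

P1, P2, P4, P7

P1: not dominated.
P2: not dominated.
P3: dominated by P2 (torque 19.1≥13.0, mass 941≤1894, efficiency 76≥74, cost 436≤547).
P4: not dominated (best efficiency).
P5: dominated by P2 (torque 19.1≥6.7, mass 941≤1343, efficiency 76≥69, cost 436≤444).
P6: dominated by P4 (torque 19.4≥19.0, mass 1277≤1796, efficiency 94≥90, cost 271≤372).
P7: not dominated (best torque).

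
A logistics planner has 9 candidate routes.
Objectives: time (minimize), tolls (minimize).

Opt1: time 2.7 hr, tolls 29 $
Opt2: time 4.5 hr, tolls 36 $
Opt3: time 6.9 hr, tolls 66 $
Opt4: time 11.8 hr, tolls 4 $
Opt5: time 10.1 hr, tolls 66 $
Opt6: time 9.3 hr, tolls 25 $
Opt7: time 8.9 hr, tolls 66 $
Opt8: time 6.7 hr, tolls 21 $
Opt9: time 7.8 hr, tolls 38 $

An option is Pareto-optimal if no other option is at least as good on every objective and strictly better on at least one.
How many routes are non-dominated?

3

Opt1: not dominated (best time).
Opt2: dominated by Opt1 (time 2.7≤4.5, tolls 29≤36).
Opt3: dominated by Opt1 (time 2.7≤6.9, tolls 29≤66).
Opt4: not dominated (best tolls).
Opt5: dominated by Opt1 (time 2.7≤10.1, tolls 29≤66).
Opt6: dominated by Opt8 (time 6.7≤9.3, tolls 21≤25).
Opt7: dominated by Opt1 (time 2.7≤8.9, tolls 29≤66).
Opt8: not dominated.
Opt9: dominated by Opt1 (time 2.7≤7.8, tolls 29≤38).
Pareto-optimal: Opt1, Opt4, Opt8 → 3.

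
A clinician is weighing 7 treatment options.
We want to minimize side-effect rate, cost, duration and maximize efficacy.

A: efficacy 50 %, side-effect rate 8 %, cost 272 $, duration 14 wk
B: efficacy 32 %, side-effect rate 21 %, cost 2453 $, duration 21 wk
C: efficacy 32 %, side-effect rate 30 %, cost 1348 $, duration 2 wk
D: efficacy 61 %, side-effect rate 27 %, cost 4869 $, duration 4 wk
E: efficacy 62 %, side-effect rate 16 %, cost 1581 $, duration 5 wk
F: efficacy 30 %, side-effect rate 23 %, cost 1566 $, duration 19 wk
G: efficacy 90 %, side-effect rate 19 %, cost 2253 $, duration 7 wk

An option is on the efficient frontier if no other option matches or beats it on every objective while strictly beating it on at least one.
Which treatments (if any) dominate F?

A: efficacy 50≥30, side-effect rate 8≤23, cost 272≤1566, duration 14≤19 — dominates F.
Others (B, C, D, E, G) are each worse than F on at least one objective.

A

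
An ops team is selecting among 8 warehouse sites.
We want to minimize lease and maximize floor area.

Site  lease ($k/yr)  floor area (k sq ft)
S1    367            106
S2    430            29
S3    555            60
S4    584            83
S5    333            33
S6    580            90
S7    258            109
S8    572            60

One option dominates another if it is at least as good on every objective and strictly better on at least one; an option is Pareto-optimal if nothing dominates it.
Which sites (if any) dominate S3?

S1: lease 367≤555, floor area 106≥60 — dominates S3.
S7: lease 258≤555, floor area 109≥60 — dominates S3.
Others (S2, S4, S5, S6, S8) are each worse than S3 on at least one objective.

S1, S7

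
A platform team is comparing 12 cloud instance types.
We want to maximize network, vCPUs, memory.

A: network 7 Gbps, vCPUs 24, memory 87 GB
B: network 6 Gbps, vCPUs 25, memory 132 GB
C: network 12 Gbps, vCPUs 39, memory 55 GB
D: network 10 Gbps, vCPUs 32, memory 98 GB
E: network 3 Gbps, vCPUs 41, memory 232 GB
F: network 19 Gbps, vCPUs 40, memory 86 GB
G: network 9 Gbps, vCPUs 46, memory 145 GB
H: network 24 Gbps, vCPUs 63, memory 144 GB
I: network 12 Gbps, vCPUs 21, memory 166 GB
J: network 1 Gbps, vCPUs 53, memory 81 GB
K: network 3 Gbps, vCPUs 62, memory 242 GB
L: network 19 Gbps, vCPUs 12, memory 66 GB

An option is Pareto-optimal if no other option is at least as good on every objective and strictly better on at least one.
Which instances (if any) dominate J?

H: network 24≥1, vCPUs 63≥53, memory 144≥81 — dominates J.
K: network 3≥1, vCPUs 62≥53, memory 242≥81 — dominates J.
Others (A, B, C, D, E, F, G, I, L) are each worse than J on at least one objective.

H, K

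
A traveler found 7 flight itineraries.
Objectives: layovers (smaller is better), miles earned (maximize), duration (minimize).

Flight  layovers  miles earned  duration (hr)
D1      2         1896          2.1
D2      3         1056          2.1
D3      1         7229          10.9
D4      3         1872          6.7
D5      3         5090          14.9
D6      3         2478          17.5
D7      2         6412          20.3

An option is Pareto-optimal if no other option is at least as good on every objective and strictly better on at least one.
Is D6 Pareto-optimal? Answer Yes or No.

D3 vs D6: layovers 1≤3, miles earned 7229≥2478, duration 10.9≤17.5 — D3 is at least as good on every objective and strictly better on at least one, so D3 dominates D6.

No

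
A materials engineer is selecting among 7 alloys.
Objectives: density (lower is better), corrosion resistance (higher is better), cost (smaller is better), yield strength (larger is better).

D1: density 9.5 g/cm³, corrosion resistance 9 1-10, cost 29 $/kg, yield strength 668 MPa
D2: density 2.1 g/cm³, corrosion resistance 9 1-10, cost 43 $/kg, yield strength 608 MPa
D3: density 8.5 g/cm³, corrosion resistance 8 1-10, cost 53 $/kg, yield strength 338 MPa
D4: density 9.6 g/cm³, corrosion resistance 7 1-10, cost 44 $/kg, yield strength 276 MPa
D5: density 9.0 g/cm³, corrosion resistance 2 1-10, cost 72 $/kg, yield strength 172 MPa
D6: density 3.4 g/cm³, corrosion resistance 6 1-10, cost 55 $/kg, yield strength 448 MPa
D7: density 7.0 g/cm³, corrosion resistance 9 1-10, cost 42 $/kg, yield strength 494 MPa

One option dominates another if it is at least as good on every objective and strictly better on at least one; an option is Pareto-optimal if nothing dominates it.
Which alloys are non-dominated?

D1, D2, D7

D1: not dominated (best cost).
D2: not dominated (best density).
D3: dominated by D2 (density 2.1≤8.5, corrosion resistance 9≥8, cost 43≤53, yield strength 608≥338).
D4: dominated by D1 (density 9.5≤9.6, corrosion resistance 9≥7, cost 29≤44, yield strength 668≥276).
D5: dominated by D2 (density 2.1≤9.0, corrosion resistance 9≥2, cost 43≤72, yield strength 608≥172).
D6: dominated by D2 (density 2.1≤3.4, corrosion resistance 9≥6, cost 43≤55, yield strength 608≥448).
D7: not dominated.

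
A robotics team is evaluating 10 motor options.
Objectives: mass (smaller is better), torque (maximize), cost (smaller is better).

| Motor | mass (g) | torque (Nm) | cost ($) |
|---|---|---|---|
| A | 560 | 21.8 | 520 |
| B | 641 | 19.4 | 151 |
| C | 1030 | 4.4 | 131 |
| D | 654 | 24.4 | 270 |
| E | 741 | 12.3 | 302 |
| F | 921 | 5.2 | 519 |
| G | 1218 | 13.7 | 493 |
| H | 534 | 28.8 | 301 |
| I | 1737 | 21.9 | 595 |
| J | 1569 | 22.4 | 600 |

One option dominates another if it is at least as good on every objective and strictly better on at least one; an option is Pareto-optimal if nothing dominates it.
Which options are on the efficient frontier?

B, C, D, H

A: dominated by H (mass 534≤560, torque 28.8≥21.8, cost 301≤520).
B: not dominated.
C: not dominated (best cost).
D: not dominated.
E: dominated by B (mass 641≤741, torque 19.4≥12.3, cost 151≤302).
F: dominated by B (mass 641≤921, torque 19.4≥5.2, cost 151≤519).
G: dominated by B (mass 641≤1218, torque 19.4≥13.7, cost 151≤493).
H: not dominated (best mass).
I: dominated by D (mass 654≤1737, torque 24.4≥21.9, cost 270≤595).
J: dominated by D (mass 654≤1569, torque 24.4≥22.4, cost 270≤600).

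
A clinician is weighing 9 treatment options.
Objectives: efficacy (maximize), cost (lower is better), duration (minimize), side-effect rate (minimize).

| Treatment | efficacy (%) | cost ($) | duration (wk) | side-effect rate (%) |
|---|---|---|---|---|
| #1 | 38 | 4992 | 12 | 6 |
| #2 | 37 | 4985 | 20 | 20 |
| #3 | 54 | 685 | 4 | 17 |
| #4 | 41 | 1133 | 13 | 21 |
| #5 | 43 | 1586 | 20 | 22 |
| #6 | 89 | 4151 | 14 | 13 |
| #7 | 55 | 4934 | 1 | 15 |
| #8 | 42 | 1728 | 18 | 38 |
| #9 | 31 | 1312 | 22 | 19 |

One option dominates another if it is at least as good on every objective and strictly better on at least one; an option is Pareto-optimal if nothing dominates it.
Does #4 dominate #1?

#4 vs #1: #4 is worse on duration (13 vs 12), so it does not dominate #1.

No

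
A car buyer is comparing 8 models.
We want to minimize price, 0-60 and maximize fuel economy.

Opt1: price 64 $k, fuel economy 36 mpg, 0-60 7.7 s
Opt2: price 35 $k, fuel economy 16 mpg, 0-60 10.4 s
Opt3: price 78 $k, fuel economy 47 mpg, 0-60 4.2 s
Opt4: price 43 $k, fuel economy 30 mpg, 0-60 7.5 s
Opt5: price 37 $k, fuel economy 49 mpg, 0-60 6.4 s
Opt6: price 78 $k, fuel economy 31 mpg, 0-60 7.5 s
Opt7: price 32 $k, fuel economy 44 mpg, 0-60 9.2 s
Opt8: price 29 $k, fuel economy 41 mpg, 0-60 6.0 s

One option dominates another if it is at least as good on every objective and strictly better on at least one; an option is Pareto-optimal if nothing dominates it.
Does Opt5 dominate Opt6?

Opt5 vs Opt6: price 37≤78, fuel economy 49≥31, 0-60 6.4≤7.5 — Opt5 is at least as good on every objective with at least one strict improvement.

Yes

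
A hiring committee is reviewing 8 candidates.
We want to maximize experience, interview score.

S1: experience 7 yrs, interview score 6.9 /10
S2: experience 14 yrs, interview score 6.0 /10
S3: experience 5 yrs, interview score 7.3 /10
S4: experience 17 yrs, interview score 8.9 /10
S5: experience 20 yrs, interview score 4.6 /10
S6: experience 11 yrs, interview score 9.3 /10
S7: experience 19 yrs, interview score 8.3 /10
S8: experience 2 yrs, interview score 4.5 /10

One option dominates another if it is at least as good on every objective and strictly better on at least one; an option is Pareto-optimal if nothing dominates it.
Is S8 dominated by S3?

S3 vs S8: experience 5≥2, interview score 7.3≥4.5 — S3 is at least as good on every objective with at least one strict improvement.

Yes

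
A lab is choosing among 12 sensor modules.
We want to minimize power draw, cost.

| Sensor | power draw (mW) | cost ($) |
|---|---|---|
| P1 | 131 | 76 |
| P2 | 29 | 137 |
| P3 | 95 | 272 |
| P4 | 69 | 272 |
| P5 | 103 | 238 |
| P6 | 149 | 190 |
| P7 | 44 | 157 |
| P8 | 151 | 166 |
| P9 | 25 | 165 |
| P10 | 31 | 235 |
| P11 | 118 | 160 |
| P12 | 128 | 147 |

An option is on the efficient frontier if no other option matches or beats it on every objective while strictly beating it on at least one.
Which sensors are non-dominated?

P1, P2, P9

P1: not dominated (best cost).
P2: not dominated.
P3: dominated by P2 (power draw 29≤95, cost 137≤272).
P4: dominated by P2 (power draw 29≤69, cost 137≤272).
P5: dominated by P2 (power draw 29≤103, cost 137≤238).
P6: dominated by P1 (power draw 131≤149, cost 76≤190).
P7: dominated by P2 (power draw 29≤44, cost 137≤157).
P8: dominated by P1 (power draw 131≤151, cost 76≤166).
P9: not dominated (best power draw).
P10: dominated by P2 (power draw 29≤31, cost 137≤235).
P11: dominated by P2 (power draw 29≤118, cost 137≤160).
P12: dominated by P2 (power draw 29≤128, cost 137≤147).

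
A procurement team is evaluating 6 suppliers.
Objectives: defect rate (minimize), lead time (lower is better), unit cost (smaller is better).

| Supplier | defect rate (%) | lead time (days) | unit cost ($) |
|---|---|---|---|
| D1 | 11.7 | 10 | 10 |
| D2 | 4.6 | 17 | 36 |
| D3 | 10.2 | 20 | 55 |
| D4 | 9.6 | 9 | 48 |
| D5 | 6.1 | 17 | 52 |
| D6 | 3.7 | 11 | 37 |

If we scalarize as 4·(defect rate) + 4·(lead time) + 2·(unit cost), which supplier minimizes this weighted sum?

D1

D1: 4·11.7 + 4·10 + 2·10 = 106.8
D2: 4·4.6 + 4·17 + 2·36 = 158.4
D3: 4·10.2 + 4·20 + 2·55 = 230.8
D4: 4·9.6 + 4·9 + 2·48 = 170.4
D5: 4·6.1 + 4·17 + 2·52 = 196.4
D6: 4·3.7 + 4·11 + 2·37 = 132.8
Lowest: D1 at 106.8.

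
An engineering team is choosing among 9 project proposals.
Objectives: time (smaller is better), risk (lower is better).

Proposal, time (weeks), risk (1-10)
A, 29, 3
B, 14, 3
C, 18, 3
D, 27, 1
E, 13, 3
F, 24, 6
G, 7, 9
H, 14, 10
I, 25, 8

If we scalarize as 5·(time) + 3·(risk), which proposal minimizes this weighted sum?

G

A: 5·29 + 3·3 = 154
B: 5·14 + 3·3 = 79
C: 5·18 + 3·3 = 99
D: 5·27 + 3·1 = 138
E: 5·13 + 3·3 = 74
F: 5·24 + 3·6 = 138
G: 5·7 + 3·9 = 62
H: 5·14 + 3·10 = 100
I: 5·25 + 3·8 = 149
Lowest: G at 62.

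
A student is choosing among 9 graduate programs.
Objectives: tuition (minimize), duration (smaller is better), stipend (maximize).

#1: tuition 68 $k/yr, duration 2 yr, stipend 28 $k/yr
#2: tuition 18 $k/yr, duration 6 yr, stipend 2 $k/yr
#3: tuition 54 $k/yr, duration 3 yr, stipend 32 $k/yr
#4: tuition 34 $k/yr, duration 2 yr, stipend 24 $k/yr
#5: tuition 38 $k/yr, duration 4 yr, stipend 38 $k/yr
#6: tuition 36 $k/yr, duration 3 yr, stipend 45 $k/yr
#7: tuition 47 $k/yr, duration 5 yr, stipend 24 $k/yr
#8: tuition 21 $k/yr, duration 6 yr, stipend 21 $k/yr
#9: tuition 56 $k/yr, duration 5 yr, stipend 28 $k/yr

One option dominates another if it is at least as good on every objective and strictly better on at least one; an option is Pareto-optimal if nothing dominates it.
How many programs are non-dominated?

5

#1: not dominated.
#2: not dominated (best tuition).
#3: dominated by #6 (tuition 36≤54, duration 3≤3, stipend 45≥32).
#4: not dominated.
#5: dominated by #6 (tuition 36≤38, duration 3≤4, stipend 45≥38).
#6: not dominated (best stipend).
#7: dominated by #4 (tuition 34≤47, duration 2≤5, stipend 24≥24).
#8: not dominated.
#9: dominated by #3 (tuition 54≤56, duration 3≤5, stipend 32≥28).
Pareto-optimal: #1, #2, #4, #6, #8 → 5.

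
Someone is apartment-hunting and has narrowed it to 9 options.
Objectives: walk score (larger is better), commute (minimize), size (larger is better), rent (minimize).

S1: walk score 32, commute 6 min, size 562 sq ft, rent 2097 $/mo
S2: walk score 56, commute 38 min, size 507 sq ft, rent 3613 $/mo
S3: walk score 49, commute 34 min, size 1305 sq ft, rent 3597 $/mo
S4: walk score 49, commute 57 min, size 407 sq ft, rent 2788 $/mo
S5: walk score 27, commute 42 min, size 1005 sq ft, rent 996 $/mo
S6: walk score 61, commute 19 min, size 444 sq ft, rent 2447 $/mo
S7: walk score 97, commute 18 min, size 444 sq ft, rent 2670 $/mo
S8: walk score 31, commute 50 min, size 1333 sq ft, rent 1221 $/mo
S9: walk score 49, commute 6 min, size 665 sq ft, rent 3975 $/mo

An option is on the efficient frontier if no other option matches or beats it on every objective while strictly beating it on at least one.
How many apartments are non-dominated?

8

S1: not dominated.
S2: not dominated.
S3: not dominated.
S4: dominated by S6 (walk score 61≥49, commute 19≤57, size 444≥407, rent 2447≤2788).
S5: not dominated (best rent).
S6: not dominated.
S7: not dominated (best walk score).
S8: not dominated (best size).
S9: not dominated.
Pareto-optimal: S1, S2, S3, S5, S6, S7, S8, S9 → 8.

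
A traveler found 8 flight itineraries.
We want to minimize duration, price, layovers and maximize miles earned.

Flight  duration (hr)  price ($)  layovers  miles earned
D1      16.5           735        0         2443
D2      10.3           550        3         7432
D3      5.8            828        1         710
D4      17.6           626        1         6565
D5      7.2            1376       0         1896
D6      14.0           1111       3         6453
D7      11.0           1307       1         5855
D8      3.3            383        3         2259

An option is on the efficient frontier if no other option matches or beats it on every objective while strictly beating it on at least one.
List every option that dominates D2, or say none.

D1: worse on duration (16.5 vs 10.3).
D3: worse on price (828 vs 550).
D4: worse on duration (17.6 vs 10.3).
D5: worse on price (1376 vs 550).
D6: worse on duration (14.0 vs 10.3).
D7: worse on duration (11.0 vs 10.3).
D8: worse on miles earned (2259 vs 7432).
No option dominates D2.

none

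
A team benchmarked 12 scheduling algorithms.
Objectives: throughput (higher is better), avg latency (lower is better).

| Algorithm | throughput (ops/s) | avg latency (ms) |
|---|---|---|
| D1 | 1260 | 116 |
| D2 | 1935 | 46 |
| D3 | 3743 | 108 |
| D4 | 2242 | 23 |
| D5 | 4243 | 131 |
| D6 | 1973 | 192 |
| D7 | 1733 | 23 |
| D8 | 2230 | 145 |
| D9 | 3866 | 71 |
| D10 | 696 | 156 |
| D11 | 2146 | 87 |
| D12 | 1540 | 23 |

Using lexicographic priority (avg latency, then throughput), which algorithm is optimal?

First minimize avg latency: best is 23, kept {D4, D7, D12}.
Then maximize throughput: best is 2242, kept {D4}.

D4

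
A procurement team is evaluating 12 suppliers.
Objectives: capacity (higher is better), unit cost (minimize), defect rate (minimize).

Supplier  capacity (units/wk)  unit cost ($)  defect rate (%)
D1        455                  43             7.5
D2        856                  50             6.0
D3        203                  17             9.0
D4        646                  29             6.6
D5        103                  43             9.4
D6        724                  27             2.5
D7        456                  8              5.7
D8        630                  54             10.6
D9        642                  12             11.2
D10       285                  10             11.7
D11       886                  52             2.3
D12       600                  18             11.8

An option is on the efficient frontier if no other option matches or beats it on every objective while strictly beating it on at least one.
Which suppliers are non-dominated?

D1: dominated by D4 (capacity 646≥455, unit cost 29≤43, defect rate 6.6≤7.5).
D2: not dominated.
D3: dominated by D7 (capacity 456≥203, unit cost 8≤17, defect rate 5.7≤9.0).
D4: dominated by D6 (capacity 724≥646, unit cost 27≤29, defect rate 2.5≤6.6).
D5: dominated by D1 (capacity 455≥103, unit cost 43≤43, defect rate 7.5≤9.4).
D6: not dominated.
D7: not dominated (best unit cost).
D8: dominated by D2 (capacity 856≥630, unit cost 50≤54, defect rate 6.0≤10.6).
D9: not dominated.
D10: dominated by D7 (capacity 456≥285, unit cost 8≤10, defect rate 5.7≤11.7).
D11: not dominated (best capacity).
D12: dominated by D9 (capacity 642≥600, unit cost 12≤18, defect rate 11.2≤11.8).

D2, D6, D7, D9, D11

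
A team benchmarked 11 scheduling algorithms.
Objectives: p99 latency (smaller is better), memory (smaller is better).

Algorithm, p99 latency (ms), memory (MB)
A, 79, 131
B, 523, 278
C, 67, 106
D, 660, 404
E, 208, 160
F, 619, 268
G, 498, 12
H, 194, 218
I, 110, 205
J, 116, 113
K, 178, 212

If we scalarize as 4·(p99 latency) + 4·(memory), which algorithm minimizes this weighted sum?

A: 4·79 + 4·131 = 840
B: 4·523 + 4·278 = 3204
C: 4·67 + 4·106 = 692
D: 4·660 + 4·404 = 4256
E: 4·208 + 4·160 = 1472
F: 4·619 + 4·268 = 3548
G: 4·498 + 4·12 = 2040
H: 4·194 + 4·218 = 1648
I: 4·110 + 4·205 = 1260
J: 4·116 + 4·113 = 916
K: 4·178 + 4·212 = 1560
Lowest: C at 692.

C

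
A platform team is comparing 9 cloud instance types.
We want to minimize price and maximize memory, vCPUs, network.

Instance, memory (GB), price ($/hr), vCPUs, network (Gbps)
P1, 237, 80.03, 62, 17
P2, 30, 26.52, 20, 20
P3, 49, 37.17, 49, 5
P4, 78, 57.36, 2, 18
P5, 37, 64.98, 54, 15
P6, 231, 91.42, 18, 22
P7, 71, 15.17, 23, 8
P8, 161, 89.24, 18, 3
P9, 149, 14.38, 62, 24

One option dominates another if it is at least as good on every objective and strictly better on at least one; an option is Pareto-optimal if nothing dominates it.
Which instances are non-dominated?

P1: not dominated (best memory).
P2: dominated by P9 (memory 149≥30, price 14.38≤26.52, vCPUs 62≥20, network 24≥20).
P3: dominated by P9 (memory 149≥49, price 14.38≤37.17, vCPUs 62≥49, network 24≥5).
P4: dominated by P9 (memory 149≥78, price 14.38≤57.36, vCPUs 62≥2, network 24≥18).
P5: dominated by P9 (memory 149≥37, price 14.38≤64.98, vCPUs 62≥54, network 24≥15).
P6: not dominated.
P7: dominated by P9 (memory 149≥71, price 14.38≤15.17, vCPUs 62≥23, network 24≥8).
P8: dominated by P1 (memory 237≥161, price 80.03≤89.24, vCPUs 62≥18, network 17≥3).
P9: not dominated (best price).

P1, P6, P9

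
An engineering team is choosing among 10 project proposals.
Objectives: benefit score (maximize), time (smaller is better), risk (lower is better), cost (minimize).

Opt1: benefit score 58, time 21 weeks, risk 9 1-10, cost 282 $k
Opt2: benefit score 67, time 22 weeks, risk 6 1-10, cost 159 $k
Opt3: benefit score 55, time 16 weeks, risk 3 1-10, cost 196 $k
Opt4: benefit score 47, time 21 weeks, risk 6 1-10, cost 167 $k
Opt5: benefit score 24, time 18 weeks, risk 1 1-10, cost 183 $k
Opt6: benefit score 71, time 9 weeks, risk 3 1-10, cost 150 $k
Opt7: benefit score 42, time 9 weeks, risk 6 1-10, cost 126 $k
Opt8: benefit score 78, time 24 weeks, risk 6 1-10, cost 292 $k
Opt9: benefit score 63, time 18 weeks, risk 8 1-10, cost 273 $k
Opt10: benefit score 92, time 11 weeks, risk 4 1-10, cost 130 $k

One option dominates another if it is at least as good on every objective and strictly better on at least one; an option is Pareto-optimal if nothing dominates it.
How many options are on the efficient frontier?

Opt1: dominated by Opt6 (benefit score 71≥58, time 9≤21, risk 3≤9, cost 150≤282).
Opt2: dominated by Opt6 (benefit score 71≥67, time 9≤22, risk 3≤6, cost 150≤159).
Opt3: dominated by Opt6 (benefit score 71≥55, time 9≤16, risk 3≤3, cost 150≤196).
Opt4: dominated by Opt6 (benefit score 71≥47, time 9≤21, risk 3≤6, cost 150≤167).
Opt5: not dominated (best risk).
Opt6: not dominated.
Opt7: not dominated (best cost).
Opt8: dominated by Opt10 (benefit score 92≥78, time 11≤24, risk 4≤6, cost 130≤292).
Opt9: dominated by Opt6 (benefit score 71≥63, time 9≤18, risk 3≤8, cost 150≤273).
Opt10: not dominated (best benefit score).
Pareto-optimal: Opt5, Opt6, Opt7, Opt10 → 4.

4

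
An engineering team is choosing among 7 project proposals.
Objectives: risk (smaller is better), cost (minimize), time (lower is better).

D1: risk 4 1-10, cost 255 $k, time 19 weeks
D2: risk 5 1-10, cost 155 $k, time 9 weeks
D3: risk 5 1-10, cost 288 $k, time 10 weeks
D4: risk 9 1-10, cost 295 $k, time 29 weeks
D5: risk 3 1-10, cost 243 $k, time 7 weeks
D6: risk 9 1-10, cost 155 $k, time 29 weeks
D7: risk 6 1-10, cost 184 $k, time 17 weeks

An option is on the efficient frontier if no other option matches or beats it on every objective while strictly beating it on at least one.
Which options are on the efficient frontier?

D2, D5

D1: dominated by D5 (risk 3≤4, cost 243≤255, time 7≤19).
D2: not dominated.
D3: dominated by D2 (risk 5≤5, cost 155≤288, time 9≤10).
D4: dominated by D1 (risk 4≤9, cost 255≤295, time 19≤29).
D5: not dominated (best risk).
D6: dominated by D2 (risk 5≤9, cost 155≤155, time 9≤29).
D7: dominated by D2 (risk 5≤6, cost 155≤184, time 9≤17).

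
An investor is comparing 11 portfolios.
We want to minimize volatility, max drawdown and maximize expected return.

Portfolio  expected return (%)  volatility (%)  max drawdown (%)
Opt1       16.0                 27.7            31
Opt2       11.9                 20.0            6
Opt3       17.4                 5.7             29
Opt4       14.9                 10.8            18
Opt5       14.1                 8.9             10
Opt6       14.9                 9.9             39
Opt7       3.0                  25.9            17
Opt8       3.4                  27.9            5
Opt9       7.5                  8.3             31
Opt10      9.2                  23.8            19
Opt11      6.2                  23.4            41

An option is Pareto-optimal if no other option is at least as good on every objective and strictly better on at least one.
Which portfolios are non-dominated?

Opt1: dominated by Opt3 (expected return 17.4≥16.0, volatility 5.7≤27.7, max drawdown 29≤31).
Opt2: not dominated.
Opt3: not dominated (best expected return).
Opt4: not dominated.
Opt5: not dominated.
Opt6: dominated by Opt3 (expected return 17.4≥14.9, volatility 5.7≤9.9, max drawdown 29≤39).
Opt7: dominated by Opt2 (expected return 11.9≥3.0, volatility 20.0≤25.9, max drawdown 6≤17).
Opt8: not dominated (best max drawdown).
Opt9: dominated by Opt3 (expected return 17.4≥7.5, volatility 5.7≤8.3, max drawdown 29≤31).
Opt10: dominated by Opt2 (expected return 11.9≥9.2, volatility 20.0≤23.8, max drawdown 6≤19).
Opt11: dominated by Opt2 (expected return 11.9≥6.2, volatility 20.0≤23.4, max drawdown 6≤41).

Opt2, Opt3, Opt4, Opt5, Opt8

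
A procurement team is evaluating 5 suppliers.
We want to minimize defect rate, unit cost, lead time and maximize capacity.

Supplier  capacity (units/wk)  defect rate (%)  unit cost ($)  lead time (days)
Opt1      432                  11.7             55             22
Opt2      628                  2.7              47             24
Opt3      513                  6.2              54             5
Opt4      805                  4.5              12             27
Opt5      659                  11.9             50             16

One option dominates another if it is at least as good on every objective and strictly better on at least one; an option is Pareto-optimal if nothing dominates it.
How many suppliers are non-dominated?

Opt1: dominated by Opt3 (capacity 513≥432, defect rate 6.2≤11.7, unit cost 54≤55, lead time 5≤22).
Opt2: not dominated (best defect rate).
Opt3: not dominated (best lead time).
Opt4: not dominated (best capacity).
Opt5: not dominated.
Pareto-optimal: Opt2, Opt3, Opt4, Opt5 → 4.

4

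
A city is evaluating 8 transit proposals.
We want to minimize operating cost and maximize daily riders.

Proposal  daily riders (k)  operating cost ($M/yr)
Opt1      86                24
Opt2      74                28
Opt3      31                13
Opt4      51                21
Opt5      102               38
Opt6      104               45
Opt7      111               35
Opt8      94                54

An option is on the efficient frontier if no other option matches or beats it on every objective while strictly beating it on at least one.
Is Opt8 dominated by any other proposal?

Yes

Opt5 vs Opt8: daily riders 102≥94, operating cost 38≤54 — Opt5 is at least as good on every objective and strictly better on at least one, so Opt5 dominates Opt8.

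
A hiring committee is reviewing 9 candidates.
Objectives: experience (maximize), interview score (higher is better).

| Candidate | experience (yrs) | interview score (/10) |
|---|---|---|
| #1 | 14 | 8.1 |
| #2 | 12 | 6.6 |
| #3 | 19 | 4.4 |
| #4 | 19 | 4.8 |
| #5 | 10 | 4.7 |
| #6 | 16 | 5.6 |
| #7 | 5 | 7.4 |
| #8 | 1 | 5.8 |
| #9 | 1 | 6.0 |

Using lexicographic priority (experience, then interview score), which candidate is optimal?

First maximize experience: best is 19, kept {#3, #4}.
Then maximize interview score: best is 4.8, kept {#4}.

#4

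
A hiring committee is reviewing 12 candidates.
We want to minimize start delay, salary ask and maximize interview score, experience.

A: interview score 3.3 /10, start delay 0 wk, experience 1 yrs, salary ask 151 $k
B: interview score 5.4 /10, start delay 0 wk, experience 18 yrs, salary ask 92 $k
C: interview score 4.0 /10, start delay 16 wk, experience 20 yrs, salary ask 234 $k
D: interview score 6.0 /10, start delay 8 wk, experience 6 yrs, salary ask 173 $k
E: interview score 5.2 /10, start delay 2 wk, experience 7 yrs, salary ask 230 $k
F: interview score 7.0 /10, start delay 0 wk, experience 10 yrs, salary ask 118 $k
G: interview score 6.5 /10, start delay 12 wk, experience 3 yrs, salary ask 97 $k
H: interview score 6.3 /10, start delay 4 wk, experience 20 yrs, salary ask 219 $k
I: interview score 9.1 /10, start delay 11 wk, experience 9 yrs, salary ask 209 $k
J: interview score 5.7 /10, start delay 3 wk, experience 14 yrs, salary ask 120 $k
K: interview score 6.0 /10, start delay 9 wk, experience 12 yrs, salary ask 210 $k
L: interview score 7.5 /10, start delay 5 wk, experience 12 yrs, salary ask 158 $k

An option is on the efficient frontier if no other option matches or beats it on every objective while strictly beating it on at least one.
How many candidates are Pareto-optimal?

7

A: dominated by B (interview score 5.4≥3.3, start delay 0≤0, experience 18≥1, salary ask 92≤151).
B: not dominated (best salary ask).
C: dominated by H (interview score 6.3≥4.0, start delay 4≤16, experience 20≥20, salary ask 219≤234).
D: dominated by F (interview score 7.0≥6.0, start delay 0≤8, experience 10≥6, salary ask 118≤173).
E: dominated by B (interview score 5.4≥5.2, start delay 0≤2, experience 18≥7, salary ask 92≤230).
F: not dominated.
G: not dominated.
H: not dominated.
I: not dominated (best interview score).
J: not dominated.
K: dominated by L (interview score 7.5≥6.0, start delay 5≤9, experience 12≥12, salary ask 158≤210).
L: not dominated.
Pareto-optimal: B, F, G, H, I, J, L → 7.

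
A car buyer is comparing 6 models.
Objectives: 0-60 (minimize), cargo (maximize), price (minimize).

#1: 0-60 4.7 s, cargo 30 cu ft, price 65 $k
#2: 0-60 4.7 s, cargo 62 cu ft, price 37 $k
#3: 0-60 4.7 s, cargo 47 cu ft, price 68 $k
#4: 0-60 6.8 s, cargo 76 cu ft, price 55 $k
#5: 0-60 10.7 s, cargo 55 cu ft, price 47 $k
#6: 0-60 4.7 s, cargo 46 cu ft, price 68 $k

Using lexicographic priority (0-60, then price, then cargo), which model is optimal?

#2

First minimize 0-60: best is 4.7, kept {#1, #2, #3, #6}.
Then minimize price: best is 37, kept {#2}.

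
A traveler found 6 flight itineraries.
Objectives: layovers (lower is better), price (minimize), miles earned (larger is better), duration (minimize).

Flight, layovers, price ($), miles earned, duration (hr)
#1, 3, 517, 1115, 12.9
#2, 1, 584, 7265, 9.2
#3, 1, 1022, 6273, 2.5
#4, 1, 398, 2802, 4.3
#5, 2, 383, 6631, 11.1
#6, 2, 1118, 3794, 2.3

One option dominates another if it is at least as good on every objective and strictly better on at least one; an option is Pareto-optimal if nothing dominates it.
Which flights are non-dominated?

#2, #3, #4, #5, #6

#1: dominated by #4 (layovers 1≤3, price 398≤517, miles earned 2802≥1115, duration 4.3≤12.9).
#2: not dominated (best miles earned).
#3: not dominated.
#4: not dominated.
#5: not dominated (best price).
#6: not dominated (best duration).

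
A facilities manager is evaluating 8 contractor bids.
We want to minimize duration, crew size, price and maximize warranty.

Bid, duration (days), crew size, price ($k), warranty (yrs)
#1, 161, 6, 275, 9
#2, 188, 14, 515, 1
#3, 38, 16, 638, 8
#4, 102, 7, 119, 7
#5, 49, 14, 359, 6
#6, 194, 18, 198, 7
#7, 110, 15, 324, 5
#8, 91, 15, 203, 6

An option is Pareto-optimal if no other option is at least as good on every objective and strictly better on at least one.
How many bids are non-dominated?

#1: not dominated (best crew size).
#2: dominated by #1 (duration 161≤188, crew size 6≤14, price 275≤515, warranty 9≥1).
#3: not dominated (best duration).
#4: not dominated (best price).
#5: not dominated.
#6: dominated by #4 (duration 102≤194, crew size 7≤18, price 119≤198, warranty 7≥7).
#7: dominated by #4 (duration 102≤110, crew size 7≤15, price 119≤324, warranty 7≥5).
#8: not dominated.
Pareto-optimal: #1, #3, #4, #5, #8 → 5.

5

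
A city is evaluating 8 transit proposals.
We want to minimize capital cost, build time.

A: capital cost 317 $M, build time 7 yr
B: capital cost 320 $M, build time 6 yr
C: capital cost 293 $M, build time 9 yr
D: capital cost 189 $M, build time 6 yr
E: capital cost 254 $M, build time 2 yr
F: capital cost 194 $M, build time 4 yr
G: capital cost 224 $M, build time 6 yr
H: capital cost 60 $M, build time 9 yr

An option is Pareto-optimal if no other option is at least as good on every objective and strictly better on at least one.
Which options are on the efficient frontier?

A: dominated by D (capital cost 189≤317, build time 6≤7).
B: dominated by D (capital cost 189≤320, build time 6≤6).
C: dominated by D (capital cost 189≤293, build time 6≤9).
D: not dominated.
E: not dominated (best build time).
F: not dominated.
G: dominated by D (capital cost 189≤224, build time 6≤6).
H: not dominated (best capital cost).

D, E, F, H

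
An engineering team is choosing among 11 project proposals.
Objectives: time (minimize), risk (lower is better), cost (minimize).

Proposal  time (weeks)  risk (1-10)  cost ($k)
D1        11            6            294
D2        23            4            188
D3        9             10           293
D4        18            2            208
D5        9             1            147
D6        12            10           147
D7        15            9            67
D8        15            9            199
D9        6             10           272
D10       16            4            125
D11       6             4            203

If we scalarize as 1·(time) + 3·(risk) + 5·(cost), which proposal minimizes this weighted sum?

D7

D1: 1·11 + 3·6 + 5·294 = 1499
D2: 1·23 + 3·4 + 5·188 = 975
D3: 1·9 + 3·10 + 5·293 = 1504
D4: 1·18 + 3·2 + 5·208 = 1064
D5: 1·9 + 3·1 + 5·147 = 747
D6: 1·12 + 3·10 + 5·147 = 777
D7: 1·15 + 3·9 + 5·67 = 377
D8: 1·15 + 3·9 + 5·199 = 1037
D9: 1·6 + 3·10 + 5·272 = 1396
D10: 1·16 + 3·4 + 5·125 = 653
D11: 1·6 + 3·4 + 5·203 = 1033
Lowest: D7 at 377.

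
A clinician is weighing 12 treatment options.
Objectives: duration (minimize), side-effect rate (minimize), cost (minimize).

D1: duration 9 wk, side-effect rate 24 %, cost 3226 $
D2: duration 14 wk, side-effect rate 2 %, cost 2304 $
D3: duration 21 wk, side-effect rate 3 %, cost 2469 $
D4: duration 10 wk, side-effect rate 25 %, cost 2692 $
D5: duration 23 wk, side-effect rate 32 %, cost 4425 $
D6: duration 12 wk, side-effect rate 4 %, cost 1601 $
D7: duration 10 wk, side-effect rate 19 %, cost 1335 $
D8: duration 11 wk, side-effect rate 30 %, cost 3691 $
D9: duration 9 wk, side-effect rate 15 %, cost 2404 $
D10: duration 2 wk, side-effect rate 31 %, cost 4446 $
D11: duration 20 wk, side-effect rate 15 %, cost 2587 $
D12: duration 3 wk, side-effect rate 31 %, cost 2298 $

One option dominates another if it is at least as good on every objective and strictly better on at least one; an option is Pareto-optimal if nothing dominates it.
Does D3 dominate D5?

Yes

D3 vs D5: duration 21≤23, side-effect rate 3≤32, cost 2469≤4425 — D3 is at least as good on every objective with at least one strict improvement.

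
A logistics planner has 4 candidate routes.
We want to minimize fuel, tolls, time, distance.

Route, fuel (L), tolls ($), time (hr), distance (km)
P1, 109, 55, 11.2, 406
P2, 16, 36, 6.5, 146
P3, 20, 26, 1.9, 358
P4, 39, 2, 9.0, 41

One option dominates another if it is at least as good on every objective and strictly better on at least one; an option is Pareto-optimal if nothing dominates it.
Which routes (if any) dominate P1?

P2, P3, P4

P2: fuel 16≤109, tolls 36≤55, time 6.5≤11.2, distance 146≤406 — dominates P1.
P3: fuel 20≤109, tolls 26≤55, time 1.9≤11.2, distance 358≤406 — dominates P1.
P4: fuel 39≤109, tolls 2≤55, time 9.0≤11.2, distance 41≤406 — dominates P1.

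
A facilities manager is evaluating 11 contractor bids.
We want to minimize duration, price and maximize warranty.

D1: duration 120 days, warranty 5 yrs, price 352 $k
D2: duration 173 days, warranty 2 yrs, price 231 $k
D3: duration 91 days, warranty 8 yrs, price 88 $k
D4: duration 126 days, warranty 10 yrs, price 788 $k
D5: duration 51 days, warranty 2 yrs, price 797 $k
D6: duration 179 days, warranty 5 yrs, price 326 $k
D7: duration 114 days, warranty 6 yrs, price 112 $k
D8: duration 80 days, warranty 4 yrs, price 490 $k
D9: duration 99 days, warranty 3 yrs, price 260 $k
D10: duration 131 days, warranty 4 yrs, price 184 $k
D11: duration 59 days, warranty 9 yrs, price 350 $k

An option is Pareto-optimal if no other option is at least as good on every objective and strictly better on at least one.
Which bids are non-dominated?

D3, D4, D5, D11

D1: dominated by D3 (duration 91≤120, warranty 8≥5, price 88≤352).
D2: dominated by D3 (duration 91≤173, warranty 8≥2, price 88≤231).
D3: not dominated (best price).
D4: not dominated (best warranty).
D5: not dominated (best duration).
D6: dominated by D3 (duration 91≤179, warranty 8≥5, price 88≤326).
D7: dominated by D3 (duration 91≤114, warranty 8≥6, price 88≤112).
D8: dominated by D11 (duration 59≤80, warranty 9≥4, price 350≤490).
D9: dominated by D3 (duration 91≤99, warranty 8≥3, price 88≤260).
D10: dominated by D3 (duration 91≤131, warranty 8≥4, price 88≤184).
D11: not dominated.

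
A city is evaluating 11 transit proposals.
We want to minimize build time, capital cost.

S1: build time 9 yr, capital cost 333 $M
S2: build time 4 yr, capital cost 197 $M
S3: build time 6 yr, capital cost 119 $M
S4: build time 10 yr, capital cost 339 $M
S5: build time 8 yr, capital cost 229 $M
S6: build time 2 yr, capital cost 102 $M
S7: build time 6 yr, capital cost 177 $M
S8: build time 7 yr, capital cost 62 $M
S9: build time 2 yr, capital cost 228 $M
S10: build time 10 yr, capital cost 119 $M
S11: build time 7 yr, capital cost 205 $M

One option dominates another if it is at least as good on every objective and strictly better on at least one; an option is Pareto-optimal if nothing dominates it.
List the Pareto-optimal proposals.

S6, S8

S1: dominated by S2 (build time 4≤9, capital cost 197≤333).
S2: dominated by S6 (build time 2≤4, capital cost 102≤197).
S3: dominated by S6 (build time 2≤6, capital cost 102≤119).
S4: dominated by S1 (build time 9≤10, capital cost 333≤339).
S5: dominated by S2 (build time 4≤8, capital cost 197≤229).
S6: not dominated.
S7: dominated by S3 (build time 6≤6, capital cost 119≤177).
S8: not dominated (best capital cost).
S9: dominated by S6 (build time 2≤2, capital cost 102≤228).
S10: dominated by S3 (build time 6≤10, capital cost 119≤119).
S11: dominated by S2 (build time 4≤7, capital cost 197≤205).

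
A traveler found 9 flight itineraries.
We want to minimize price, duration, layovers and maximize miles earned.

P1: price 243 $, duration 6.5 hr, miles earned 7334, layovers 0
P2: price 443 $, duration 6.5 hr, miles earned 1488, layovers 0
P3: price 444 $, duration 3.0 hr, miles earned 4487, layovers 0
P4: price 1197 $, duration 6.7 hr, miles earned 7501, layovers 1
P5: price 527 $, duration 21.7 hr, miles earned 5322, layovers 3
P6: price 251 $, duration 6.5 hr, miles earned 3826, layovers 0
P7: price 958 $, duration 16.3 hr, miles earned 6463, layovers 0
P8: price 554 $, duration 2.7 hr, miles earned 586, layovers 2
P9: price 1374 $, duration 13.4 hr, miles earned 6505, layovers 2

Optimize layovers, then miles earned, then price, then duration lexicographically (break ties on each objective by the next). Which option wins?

P1

First minimize layovers: best is 0, kept {P1, P2, P3, P6, P7}.
Then maximize miles earned: best is 7334, kept {P1}.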